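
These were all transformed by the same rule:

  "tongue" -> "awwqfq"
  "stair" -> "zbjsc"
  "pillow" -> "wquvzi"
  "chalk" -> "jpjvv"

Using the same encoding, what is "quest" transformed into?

xcnce

In tongue: t→a is +7, o→w is +8, n→w is +9, g→q is +10 — the shift increases by 1 each position. The shift increases by 1 at each position, starting from +7: 7, 8, 9, ….
On quest: q+7=x, u+8=c, e+9=n, s+10=c, t+11=e.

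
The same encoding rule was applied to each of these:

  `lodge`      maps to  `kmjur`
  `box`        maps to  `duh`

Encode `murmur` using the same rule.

xasxas

The output letters match the input read backwards, each shifted +6: lodge reversed is egdol. Read the word backwards and shift each letter +6.
For murmur: reverse → rumrum; then shift: r+6=x, u+6=a, m+6=s, r+6=x, u+6=a, m+6=s.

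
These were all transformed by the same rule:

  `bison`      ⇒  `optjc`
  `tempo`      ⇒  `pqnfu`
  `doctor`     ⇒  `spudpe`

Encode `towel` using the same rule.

The output letters match the input read backwards, each shifted +1: bison reversed is nosib. Read the word backwards and shift each letter +1.
For towel: reverse → lewot; then shift: l+1=m, e+1=f, w+1=x, o+1=p, t+1=u.

mfxpu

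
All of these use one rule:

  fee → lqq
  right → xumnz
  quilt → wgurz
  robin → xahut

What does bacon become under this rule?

hmiat

The shift depends on letter class: consonant f→l is +6, but vowel e→q is +12. Vowels shift forward by 12 and consonants shift forward by 6.
Applying it to bacon: b(cons)+6=h, a(vowel)+12=m, c(cons)+6=i, o(vowel)+12=a, n(cons)+6=t.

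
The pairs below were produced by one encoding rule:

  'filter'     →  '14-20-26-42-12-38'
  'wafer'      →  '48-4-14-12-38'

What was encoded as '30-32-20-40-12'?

f(#6)→14 and i(#9)→20: differences scale by 2, so n = 2·pos + 2. Each letter becomes 2×(its alphabet position, a=1..z=26) + 2.
Undoing it on 30-32-20-40-12: 30→(30−2)÷2=14=n, 32→(32−2)÷2=15=o, 20→(20−2)÷2=9=i, 40→(40−2)÷2=19=s, 12→(12−2)÷2=5=e.

noise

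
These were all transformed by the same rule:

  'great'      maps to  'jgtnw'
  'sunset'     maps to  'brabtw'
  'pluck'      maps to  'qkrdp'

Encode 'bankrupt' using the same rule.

Treating letters as 0–25, the rule is x ↦ 21x + 13 (mod 26).
Applying it to bankrupt: b(1)→21·1+13≡8=i; a(0)→21·0+13≡13=n; n(13)→21·13+13≡0=a; k(10)→21·10+13≡15=p; r(17)→21·17+13≡6=g; u(20)→21·20+13≡17=r; p(15)→21·15+13≡16=q; t(19)→21·19+13≡22=w (all mod 26).

inapgrqw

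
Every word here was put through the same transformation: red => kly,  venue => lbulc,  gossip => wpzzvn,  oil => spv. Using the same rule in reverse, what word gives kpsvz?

The output letters match the input read backwards, each shifted +7: red reversed is der. The word is reversed, then every letter is shifted forward by 7.
Reversing it on kpsvz: shift back: k−7=d, p−7=i, s−7=l, v−7=o, z−7=s → dilos; then reverse → solid.

solid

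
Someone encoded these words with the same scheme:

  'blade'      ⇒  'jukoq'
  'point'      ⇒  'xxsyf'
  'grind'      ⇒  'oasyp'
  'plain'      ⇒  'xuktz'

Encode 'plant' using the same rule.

xukyf

In blade: b→j is +8, l→u is +9, a→k is +10, d→o is +11 — the shift increases by 1 each position. Each letter shifts forward by (position + 8), i.e. 8, 9, 10, … — the shift grows by one for each successive letter.
For plant: p+8=x, l+9=u, a+10=k, n+11=y, t+12=f.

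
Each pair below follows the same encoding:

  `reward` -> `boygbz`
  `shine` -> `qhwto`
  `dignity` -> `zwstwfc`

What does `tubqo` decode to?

This is an affine cipher: with a=0,…,z=25, each position x becomes (15x+6) mod 26.
Undoing it on tubqo: t(19)→7·(19−6)≡13=n; u(20)→7·(20−6)≡20=u; b(1)→7·(1−6)≡17=r; q(16)→7·(16−6)≡18=s; o(14)→7·(14−6)≡4=e (all mod 26).

nurse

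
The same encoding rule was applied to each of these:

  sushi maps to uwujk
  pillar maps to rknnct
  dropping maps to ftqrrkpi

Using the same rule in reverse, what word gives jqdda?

Compare letters: s→u is +2, u→w is +2, s→u is +2 — a constant shift. Every letter moves 2 places later in the alphabet, wrapping around z→a.
Reversing it on jqdda: j−2=h, q−2=o, d−2=b, d−2=b, a−2=y.

hobby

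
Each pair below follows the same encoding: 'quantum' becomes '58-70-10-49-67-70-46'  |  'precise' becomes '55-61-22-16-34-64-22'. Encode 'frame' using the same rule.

25-61-10-46-22

q(#17)→58 and u(#21)→70: differences scale by 3, so n = 3·pos + 7. The formula is n = 3×(alphabet index, a=1) + 7.
For frame: f=6→25, r=18→61, a=1→10, m=13→46, e=5→22.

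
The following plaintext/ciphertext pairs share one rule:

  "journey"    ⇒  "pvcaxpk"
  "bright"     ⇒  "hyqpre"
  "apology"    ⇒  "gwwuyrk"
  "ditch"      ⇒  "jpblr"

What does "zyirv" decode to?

In journey: j→p is +6, o→v is +7, u→c is +8, r→a is +9 — the shift increases by 1 each position. Letter i (0-indexed) is shifted by i+6, so successive shifts are 6, 7, 8, ….
Decoding zyirv: z−6=t, y−7=r, i−8=a, r−9=i, v−10=l.

trail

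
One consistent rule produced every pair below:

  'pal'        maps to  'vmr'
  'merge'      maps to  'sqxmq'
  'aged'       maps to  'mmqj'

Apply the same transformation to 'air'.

The shift depends on letter class: consonant p→v is +6, but vowel a→m is +12. Two shifts are in play — +12 for a/e/i/o/u, +6 for every other letter.
Applying it to air: a(vowel)+12=m, i(vowel)+12=u, r(cons)+6=x.

mux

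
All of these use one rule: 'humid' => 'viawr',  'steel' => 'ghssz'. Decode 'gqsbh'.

Compare letters: h→v is +14, u→i is +14, m→a is +14 — a constant shift. This is a Caesar cipher with shift 14.
Decoding gqsbh: g−14=s, q−14=c, s−14=e, b−14=n, h−14=t.

scent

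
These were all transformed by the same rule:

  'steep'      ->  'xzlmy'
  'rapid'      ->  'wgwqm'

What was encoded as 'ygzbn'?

taste

In steep: s→x is +5, t→z is +6, e→l is +7, e→m is +8 — the shift increases by 1 each position. Each letter shifts forward by (position + 5), i.e. 5, 6, 7, … — the shift grows by one for each successive letter.
Reversing it on ygzbn: y−5=t, g−6=a, z−7=s, b−8=t, n−9=e.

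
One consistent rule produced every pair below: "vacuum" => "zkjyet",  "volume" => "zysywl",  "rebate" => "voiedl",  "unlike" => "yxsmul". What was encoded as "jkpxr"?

It's a Vigenère-style cipher with numeric key [4,10,7]: position i shifts by key[i mod 3].
Undoing it on jkpxr: j−4=f, k−10=a, p−7=i, x−4=t, r−10=h.

faith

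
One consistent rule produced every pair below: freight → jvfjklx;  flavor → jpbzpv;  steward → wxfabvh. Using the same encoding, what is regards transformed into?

The shift depends on letter class: consonant f→j is +4, but vowel e→f is +1. Vowels shift forward by 1 and consonants shift forward by 4.
On regards: r(cons)+4=v, e(vowel)+1=f, g(cons)+4=k, a(vowel)+1=b, r(cons)+4=v, d(cons)+4=h, s(cons)+4=w.

vfkbvhw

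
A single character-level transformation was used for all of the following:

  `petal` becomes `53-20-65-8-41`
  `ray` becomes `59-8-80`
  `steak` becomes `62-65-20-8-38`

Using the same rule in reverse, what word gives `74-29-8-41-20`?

p(#16)→53 and e(#5)→20: differences scale by 3, so n = 3·pos + 5. The formula is n = 3×(alphabet index, a=1) + 5.
Decoding 74-29-8-41-20: 74→(74−5)÷3=23=w, 29→(29−5)÷3=8=h, 8→(8−5)÷3=1=a, 41→(41−5)÷3=12=l, 20→(20−5)÷3=5=e.

whale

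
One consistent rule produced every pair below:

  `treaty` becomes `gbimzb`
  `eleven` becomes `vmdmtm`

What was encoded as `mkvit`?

lance

The output letters match the input read backwards, each shifted +8: treaty reversed is ytaert. The word is reversed, then every letter is shifted forward by 8.
Reversing it on mkvit: shift back: m−8=e, k−8=c, v−8=n, i−8=a, t−8=l → ecnal; then reverse → lance.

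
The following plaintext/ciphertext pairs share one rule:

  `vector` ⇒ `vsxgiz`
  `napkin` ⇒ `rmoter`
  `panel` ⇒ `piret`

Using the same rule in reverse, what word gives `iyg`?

cue

The output letters match the input read backwards, each shifted +4: vector reversed is rotcev. Read the word backwards and shift each letter +4.
Undoing it on iyg: shift back: i−4=e, y−4=u, g−4=c → euc; then reverse → cue.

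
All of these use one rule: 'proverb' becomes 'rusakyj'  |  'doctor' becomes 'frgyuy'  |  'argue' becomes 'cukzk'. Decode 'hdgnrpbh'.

In proverb: p→r is +2, r→u is +3, o→s is +4, v→a is +5 — the shift increases by 1 each position. The shift increases by 1 at each position, starting from +2: 2, 3, 4, ….
Decoding hdgnrpbh: h−2=f, d−3=a, g−4=c, n−5=i, r−6=l, p−7=i, b−8=t, h−9=y.

facility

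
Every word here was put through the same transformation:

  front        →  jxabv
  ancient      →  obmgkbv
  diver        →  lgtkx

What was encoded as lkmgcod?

decimal

f(5)→j(9) and r(17)→x(23) fit y≡25x+14 (mod 26); the inverse of 25 mod 26 is 25. Treating letters as 0–25, the rule is x ↦ 25x + 14 (mod 26).
Undoing it on lkmgcod: l(11)→25·(11−14)≡3=d; k(10)→25·(10−14)≡4=e; m(12)→25·(12−14)≡2=c; g(6)→25·(6−14)≡8=i; c(2)→25·(2−14)≡12=m; o(14)→25·(14−14)≡0=a; d(3)→25·(3−14)≡11=l (all mod 26).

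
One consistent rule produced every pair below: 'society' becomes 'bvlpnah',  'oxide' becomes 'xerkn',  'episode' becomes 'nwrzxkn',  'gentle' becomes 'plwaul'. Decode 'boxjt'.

shock

Shifts by position in society: pos 0: s→b (+9), pos 1: o→v (+7), pos 2: c→l (+9), pos 3: i→p (+7) — repeating every 2. A repeating key of period 2 is used — shifts +9, +7 over and over.
Reversing it on boxjt: b−9=s, o−7=h, x−9=o, j−7=c, t−9=k.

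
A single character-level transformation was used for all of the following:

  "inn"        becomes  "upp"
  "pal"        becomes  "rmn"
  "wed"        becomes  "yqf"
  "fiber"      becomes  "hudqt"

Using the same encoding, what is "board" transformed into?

damtf

Two shifts are in play — +12 for a/e/i/o/u, +2 for every other letter.
For board: b(cons)+2=d, o(vowel)+12=a, a(vowel)+12=m, r(cons)+2=t, d(cons)+2=f.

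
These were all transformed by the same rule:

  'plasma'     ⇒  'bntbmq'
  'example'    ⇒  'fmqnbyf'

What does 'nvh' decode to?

gum

The output letters match the input read backwards, each shifted +1: plasma reversed is amsalp. The word is reversed, then every letter is shifted forward by 1.
Decoding nvh: shift back: n−1=m, v−1=u, h−1=g → mug; then reverse → gum.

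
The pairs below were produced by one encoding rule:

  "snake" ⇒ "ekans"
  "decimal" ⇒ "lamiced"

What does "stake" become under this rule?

ekats

It's just the letters in reverse order.
Applying it to stake: reverse → ekats.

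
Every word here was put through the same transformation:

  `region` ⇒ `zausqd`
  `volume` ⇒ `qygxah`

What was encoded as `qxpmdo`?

The output letters match the input read backwards, each shifted +12: region reversed is noiger. Two steps: reverse the string, then apply a Caesar shift of +12.
Undoing it on qxpmdo: shift back: q−12=e, x−12=l, p−12=d, m−12=a, d−12=r, o−12=c → eldarc; then reverse → cradle.

cradle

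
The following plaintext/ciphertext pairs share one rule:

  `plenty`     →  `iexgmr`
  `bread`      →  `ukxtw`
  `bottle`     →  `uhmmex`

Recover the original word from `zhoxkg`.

govern

Compare letters: p→i is +19, l→e is +19, e→x is +19 — a constant shift. This is a Caesar cipher with shift 19.
Decoding zhoxkg: z−19=g, h−19=o, o−19=v, x−19=e, k−19=r, g−19=n.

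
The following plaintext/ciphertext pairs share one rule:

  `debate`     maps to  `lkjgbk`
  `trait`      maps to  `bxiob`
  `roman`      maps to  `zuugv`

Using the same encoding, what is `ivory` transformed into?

qbwxg

It's a Vigenère-style cipher with numeric key [8,6]: position i shifts by key[i mod 2].
Applying it to ivory: i+8=q, v+6=b, o+8=w, r+6=x, y+8=g.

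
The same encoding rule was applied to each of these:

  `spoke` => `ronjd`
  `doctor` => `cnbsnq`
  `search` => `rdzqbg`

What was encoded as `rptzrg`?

squash

Compare letters: s→r is +25, p→o is +25, o→n is +25 — a constant shift. This is a Caesar cipher with shift 25.
Decoding rptzrg: r−25=s, p−25=q, t−25=u, z−25=a, r−25=s, g−25=h.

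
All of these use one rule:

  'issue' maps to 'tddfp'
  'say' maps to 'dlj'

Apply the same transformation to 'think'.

Compare letters: i→t is +11, s→d is +11, s→d is +11 — a constant shift. Each letter is shifted forward by 11 in the alphabet (a Caesar shift of +11).
On think: t+11=e, h+11=s, i+11=t, n+11=y, k+11=v.

estyv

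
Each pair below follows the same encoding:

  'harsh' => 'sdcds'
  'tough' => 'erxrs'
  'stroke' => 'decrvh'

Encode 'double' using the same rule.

The shift depends on letter class: consonant h→s is +11, but vowel a→d is +3. The rule splits by letter class: vowels +3, consonants +11.
Applying it to double: d(cons)+11=o, o(vowel)+3=r, u(vowel)+3=x, b(cons)+11=m, l(cons)+11=w, e(vowel)+3=h.

orxmwh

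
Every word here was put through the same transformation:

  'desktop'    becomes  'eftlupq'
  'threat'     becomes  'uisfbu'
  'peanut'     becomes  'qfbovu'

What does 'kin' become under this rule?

ljo

It's a constant shift of +1 (ROT1).
On kin: k+1=l, i+1=j, n+1=o.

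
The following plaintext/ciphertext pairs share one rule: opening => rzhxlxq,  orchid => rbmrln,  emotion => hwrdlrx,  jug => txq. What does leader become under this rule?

The shift depends on letter class: consonant p→z is +10, but vowel o→r is +3. The rule splits by letter class: vowels +3, consonants +10.
Applying it to leader: l(cons)+10=v, e(vowel)+3=h, a(vowel)+3=d, d(cons)+10=n, e(vowel)+3=h, r(cons)+10=b.

vhdnhb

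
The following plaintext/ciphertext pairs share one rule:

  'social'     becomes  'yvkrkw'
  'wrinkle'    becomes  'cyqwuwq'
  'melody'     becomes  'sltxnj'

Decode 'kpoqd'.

eight

In social: s→y is +6, o→v is +7, c→k is +8, i→r is +9 — the shift increases by 1 each position. The shift increases by 1 at each position, starting from +6: 6, 7, 8, ….
Undoing it on kpoqd: k−6=e, p−7=i, o−8=g, q−9=h, d−10=t.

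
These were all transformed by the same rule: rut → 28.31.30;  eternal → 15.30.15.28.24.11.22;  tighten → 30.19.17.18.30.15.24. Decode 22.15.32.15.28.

lever

r is letter #18 and maps to 28: an offset of 10. Each letter is replaced by its alphabet position (a=1..z=26) + 10.
Undoing it on 22.15.32.15.28: 22→(22−10)÷1=12=l, 15→(15−10)÷1=5=e, 32→(32−10)÷1=22=v, 15→(15−10)÷1=5=e, 28→(28−10)÷1=18=r.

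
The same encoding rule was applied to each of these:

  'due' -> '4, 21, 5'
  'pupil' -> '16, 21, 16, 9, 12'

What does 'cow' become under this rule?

d is letter #4 and maps to 4: an offset of 0. Each letter is replaced by its alphabet position (a=1, b=2, …, z=26).
On cow: c=3→3, o=15→15, w=23→23.

3, 15, 23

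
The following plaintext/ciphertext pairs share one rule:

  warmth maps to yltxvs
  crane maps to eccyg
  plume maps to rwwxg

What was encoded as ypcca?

Shifts by position in warmth: pos 0: w→y (+2), pos 1: a→l (+11), pos 2: r→t (+2), pos 3: m→x (+11) — repeating every 2. It's a Vigenère-style cipher with numeric key [2,11]: position i shifts by key[i mod 2].
Decoding ypcca: y−2=w, p−11=e, c−2=a, c−11=r, a−2=y.

weary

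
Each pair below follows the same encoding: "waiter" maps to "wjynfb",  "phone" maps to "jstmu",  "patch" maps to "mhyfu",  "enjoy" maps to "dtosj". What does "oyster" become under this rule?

Two steps: reverse the string, then apply a Caesar shift of +5.
Applying it to oyster: reverse → retsyo; then shift: r+5=w, e+5=j, t+5=y, s+5=x, y+5=d, o+5=t.

wjyxdt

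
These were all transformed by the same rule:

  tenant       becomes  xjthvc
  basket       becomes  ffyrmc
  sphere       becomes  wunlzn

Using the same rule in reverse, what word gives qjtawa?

mentor

In tenant: t→x is +4, e→j is +5, n→t is +6, a→h is +7 — the shift increases by 1 each position. Each letter shifts forward by (position + 4), i.e. 4, 5, 6, … — the shift grows by one for each successive letter.
Undoing it on qjtawa: q−4=m, j−5=e, t−6=n, a−7=t, w−8=o, a−9=r.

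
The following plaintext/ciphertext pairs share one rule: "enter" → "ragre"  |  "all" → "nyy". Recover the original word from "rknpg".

Compare letters: e→r is +13, n→a is +13, t→g is +13 — a constant shift. This is a Caesar cipher with shift 13.
Reversing it on rknpg: r−13=e, k−13=x, n−13=a, p−13=c, g−13=t.

exact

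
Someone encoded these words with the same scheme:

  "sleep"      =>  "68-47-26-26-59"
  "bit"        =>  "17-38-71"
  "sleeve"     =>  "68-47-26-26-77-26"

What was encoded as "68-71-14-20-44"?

stack

s(#19)→68 and l(#12)→47: differences scale by 3, so n = 3·pos + 11. The formula is n = 3×(alphabet index, a=1) + 11.
Decoding 68-71-14-20-44: 68→(68−11)÷3=19=s, 71→(71−11)÷3=20=t, 14→(14−11)÷3=1=a, 20→(20−11)÷3=3=c, 44→(44−11)÷3=11=k.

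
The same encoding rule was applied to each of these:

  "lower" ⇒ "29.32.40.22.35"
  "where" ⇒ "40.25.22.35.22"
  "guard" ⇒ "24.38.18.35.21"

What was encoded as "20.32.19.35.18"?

Each letter is replaced by its alphabet position (a=1..z=26) + 17.
Decoding 20.32.19.35.18: 20→(20−17)÷1=3=c, 32→(32−17)÷1=15=o, 19→(19−17)÷1=2=b, 35→(35−17)÷1=18=r, 18→(18−17)÷1=1=a.

cobra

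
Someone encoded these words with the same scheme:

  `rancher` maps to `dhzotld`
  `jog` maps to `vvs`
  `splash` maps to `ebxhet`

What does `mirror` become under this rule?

ypddvd

The shift depends on letter class: consonant r→d is +12, but vowel a→h is +7. Two shifts are in play — +7 for a/e/i/o/u, +12 for every other letter.
For mirror: m(cons)+12=y, i(vowel)+7=p, r(cons)+12=d, r(cons)+12=d, o(vowel)+7=v, r(cons)+12=d.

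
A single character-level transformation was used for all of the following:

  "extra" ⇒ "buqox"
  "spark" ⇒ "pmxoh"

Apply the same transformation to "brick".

Compare letters: e→b is +23, x→u is +23, t→q is +23 — a constant shift. This is a Caesar cipher with shift 23.
Applying it to brick: b+23=y, r+23=o, i+23=f, c+23=z, k+23=h.

yofzh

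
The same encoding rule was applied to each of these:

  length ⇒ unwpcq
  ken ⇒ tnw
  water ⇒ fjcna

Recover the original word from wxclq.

notch

Compare letters: l→u is +9, e→n is +9, n→w is +9 — a constant shift. Every letter moves 9 places later in the alphabet, wrapping around z→a.
Undoing it on wxclq: w−9=n, x−9=o, c−9=t, l−9=c, q−9=h.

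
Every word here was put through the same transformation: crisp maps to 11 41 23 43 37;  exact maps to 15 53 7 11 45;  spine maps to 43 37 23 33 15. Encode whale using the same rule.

51 21 7 29 15

Each letter becomes 2×(its alphabet position, a=1..z=26) + 5.
Applying it to whale: w=23→51, h=8→21, a=1→7, l=12→29, e=5→15.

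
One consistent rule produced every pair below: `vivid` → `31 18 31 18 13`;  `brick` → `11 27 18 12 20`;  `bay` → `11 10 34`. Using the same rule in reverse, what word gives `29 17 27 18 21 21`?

thrill

v is letter #22 and maps to 31: an offset of 9. Each letter is replaced by its alphabet position (a=1..z=26) + 9.
Undoing it on 29 17 27 18 21 21: 29→(29−9)÷1=20=t, 17→(17−9)÷1=8=h, 27→(27−9)÷1=18=r, 18→(18−9)÷1=9=i, 21→(21−9)÷1=12=l, 21→(21−9)÷1=12=l.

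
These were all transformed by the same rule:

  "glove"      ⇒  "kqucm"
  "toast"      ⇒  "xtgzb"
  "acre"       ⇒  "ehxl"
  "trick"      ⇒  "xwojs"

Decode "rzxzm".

nurse

In glove: g→k is +4, l→q is +5, o→u is +6, v→c is +7 — the shift increases by 1 each position. Letter i (0-indexed) is shifted by i+4, so successive shifts are 4, 5, 6, ….
Decoding rzxzm: r−4=n, z−5=u, x−6=r, z−7=s, m−8=e.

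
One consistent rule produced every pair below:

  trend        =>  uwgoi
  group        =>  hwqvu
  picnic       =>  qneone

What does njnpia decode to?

melody

Shifts by position in trend: pos 0: t→u (+1), pos 1: r→w (+5), pos 2: e→g (+2), pos 3: n→o (+1), pos 4: d→i (+5) — repeating every 3. The shifts repeat in a cycle of length 3: positions 0,1,… shift by +1, +5, +2, then the pattern repeats.
Reversing it on njnpia: n−1=m, j−5=e, n−2=l, p−1=o, i−5=d, a−2=y.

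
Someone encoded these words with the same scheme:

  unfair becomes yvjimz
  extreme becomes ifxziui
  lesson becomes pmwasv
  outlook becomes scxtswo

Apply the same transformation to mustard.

qcwbezh

A repeating key of period 2 is used — shifts +4, +8 over and over.
Applying it to mustard: m+4=q, u+8=c, s+4=w, t+8=b, a+4=e, r+8=z, d+4=h.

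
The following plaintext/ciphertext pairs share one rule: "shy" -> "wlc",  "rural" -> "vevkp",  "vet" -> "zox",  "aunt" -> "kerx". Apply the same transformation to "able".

The shift depends on letter class: consonant s→w is +4, but vowel u→e is +10. The rule splits by letter class: vowels +10, consonants +4.
Applying it to able: a(vowel)+10=k, b(cons)+4=f, l(cons)+4=p, e(vowel)+10=o.

kfpo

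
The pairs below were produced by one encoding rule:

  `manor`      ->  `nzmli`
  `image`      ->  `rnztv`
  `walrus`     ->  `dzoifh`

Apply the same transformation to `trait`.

gizrg

Letters are reflected about the middle of the alphabet (position → 25−position): Atbash.
On trait: t↔g, r↔i, a↔z, i↔r, t↔g.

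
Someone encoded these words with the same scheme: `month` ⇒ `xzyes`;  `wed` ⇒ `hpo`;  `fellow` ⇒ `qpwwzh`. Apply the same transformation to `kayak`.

Compare letters: m→x is +11, o→z is +11, n→y is +11 — a constant shift. It's a constant shift of +11 (ROT11).
Applying it to kayak: k+11=v, a+11=l, y+11=j, a+11=l, k+11=v.

vljlv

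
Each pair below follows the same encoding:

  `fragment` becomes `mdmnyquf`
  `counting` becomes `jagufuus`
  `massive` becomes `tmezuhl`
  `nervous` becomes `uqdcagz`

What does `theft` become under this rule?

Shifts by position in fragment: pos 0: f→m (+7), pos 1: r→d (+12), pos 2: a→m (+12), pos 3: g→n (+7), pos 4: m→y (+12), pos 5: e→q (+12) — repeating every 3. The shifts repeat in a cycle of length 3: positions 0,1,… shift by +7, +12, +12, then the pattern repeats.
On theft: t+7=a, h+12=t, e+12=q, f+7=m, t+12=f.

atqmf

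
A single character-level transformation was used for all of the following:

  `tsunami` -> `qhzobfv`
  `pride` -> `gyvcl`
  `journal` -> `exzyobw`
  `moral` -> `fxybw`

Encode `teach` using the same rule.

t(19)→q(16) and s(18)→h(7) fit y≡9x+1 (mod 26); the inverse of 9 mod 26 is 3. Treating letters as 0–25, the rule is x ↦ 9x + 1 (mod 26).
On teach: t(19)→9·19+1≡16=q; e(4)→9·4+1≡11=l; a(0)→9·0+1≡1=b; c(2)→9·2+1≡19=t; h(7)→9·7+1≡12=m (all mod 26).

qlbtm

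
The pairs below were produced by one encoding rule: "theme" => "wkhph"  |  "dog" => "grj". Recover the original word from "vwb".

Compare letters: t→w is +3, h→k is +3, e→h is +3 — a constant shift. Every letter moves 3 places later in the alphabet, wrapping around z→a.
Decoding vwb: v−3=s, w−3=t, b−3=y.

sty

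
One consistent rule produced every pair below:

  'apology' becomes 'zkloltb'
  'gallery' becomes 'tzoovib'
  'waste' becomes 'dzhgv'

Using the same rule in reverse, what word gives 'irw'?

rid

Each pair mirrors across the alphabet (a↔z, p↔k, o↔l): positions sum to 25. This is the alphabet-reversal cipher (Atbash): a becomes z, b becomes y, etc.
Undoing it on irw: i↔r, r↔i, w↔d.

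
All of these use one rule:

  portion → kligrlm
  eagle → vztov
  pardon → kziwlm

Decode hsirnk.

shrimp

This is the alphabet-reversal cipher (Atbash): a becomes z, b becomes y, etc.
Reversing it on hsirnk: h↔s, s↔h, i↔r, r↔i, n↔m, k↔p.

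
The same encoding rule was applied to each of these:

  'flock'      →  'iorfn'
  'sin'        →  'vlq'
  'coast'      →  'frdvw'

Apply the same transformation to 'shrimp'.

Compare letters: f→i is +3, l→o is +3, o→r is +3 — a constant shift. It's a constant shift of +3 (ROT3).
Applying it to shrimp: s+3=v, h+3=k, r+3=u, i+3=l, m+3=p, p+3=s.

vkulps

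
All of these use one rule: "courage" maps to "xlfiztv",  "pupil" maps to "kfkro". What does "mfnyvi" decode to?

number

Each pair mirrors across the alphabet (c↔x, o↔l, u↔f): positions sum to 25. Letters are reflected about the middle of the alphabet (position → 25−position): Atbash.
Decoding mfnyvi: m↔n, f↔u, n↔m, y↔b, v↔e, i↔r.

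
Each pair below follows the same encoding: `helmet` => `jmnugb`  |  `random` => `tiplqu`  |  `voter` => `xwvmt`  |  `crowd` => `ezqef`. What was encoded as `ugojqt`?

symbol

Shifts by position in helmet: pos 0: h→j (+2), pos 1: e→m (+8), pos 2: l→n (+2), pos 3: m→u (+8) — repeating every 2. It's a Vigenère-style cipher with numeric key [2,8]: position i shifts by key[i mod 2].
Undoing it on ugojqt: u−2=s, g−8=y, o−2=m, j−8=b, q−2=o, t−8=l.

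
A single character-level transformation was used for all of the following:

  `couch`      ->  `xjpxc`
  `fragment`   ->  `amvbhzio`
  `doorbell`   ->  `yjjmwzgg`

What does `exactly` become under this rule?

zsvxogt

Compare letters: c→x is +21, o→j is +21, u→p is +21 — a constant shift. This is a Caesar cipher with shift 21.
On exactly: e+21=z, x+21=s, a+21=v, c+21=x, t+21=o, l+21=g, y+21=t.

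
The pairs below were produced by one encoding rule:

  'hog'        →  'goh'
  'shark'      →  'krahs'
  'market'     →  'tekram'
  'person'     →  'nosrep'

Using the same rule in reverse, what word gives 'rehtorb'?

The output letters match the input read backwards: hog reversed is goh. It's just the letters in reverse order.
Decoding rehtorb: then reverse → brother.

brother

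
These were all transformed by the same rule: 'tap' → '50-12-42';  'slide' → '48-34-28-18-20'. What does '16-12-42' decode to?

cap

t(#20)→50 and a(#1)→12: differences scale by 2, so n = 2·pos + 10. With a=1..z=26, the number is 2·pos + 10.
Reversing it on 16-12-42: 16→(16−10)÷2=3=c, 12→(12−10)÷2=1=a, 42→(42−10)÷2=16=p.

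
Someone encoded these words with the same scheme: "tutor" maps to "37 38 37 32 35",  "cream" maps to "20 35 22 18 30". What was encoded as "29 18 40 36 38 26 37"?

lawsuit

t is letter #20 and maps to 37: an offset of 17. The number is (letter's place in the alphabet, a=1) + 17.
Decoding 29 18 40 36 38 26 37: 29→(29−17)÷1=12=l, 18→(18−17)÷1=1=a, 40→(40−17)÷1=23=w, 36→(36−17)÷1=19=s, 38→(38−17)÷1=21=u, 26→(26−17)÷1=9=i, 37→(37−17)÷1=20=t.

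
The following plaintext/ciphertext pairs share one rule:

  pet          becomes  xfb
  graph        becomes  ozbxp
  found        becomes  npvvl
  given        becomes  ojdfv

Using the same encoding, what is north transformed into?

vpzbp

The shift depends on letter class: consonant p→x is +8, but vowel e→f is +1. Two shifts are in play — +1 for a/e/i/o/u, +8 for every other letter.
Applying it to north: n(cons)+8=v, o(vowel)+1=p, r(cons)+8=z, t(cons)+8=b, h(cons)+8=p.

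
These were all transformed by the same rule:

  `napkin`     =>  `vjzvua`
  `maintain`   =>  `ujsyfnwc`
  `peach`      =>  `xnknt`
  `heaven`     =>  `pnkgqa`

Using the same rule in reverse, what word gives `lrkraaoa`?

diagonal

In napkin: n→v is +8, a→j is +9, p→z is +10, k→v is +11 — the shift increases by 1 each position. Letter i (0-indexed) is shifted by i+8, so successive shifts are 8, 9, 10, ….
Decoding lrkraaoa: l−8=d, r−9=i, k−10=a, r−11=g, a−12=o, a−13=n, o−14=a, a−15=l.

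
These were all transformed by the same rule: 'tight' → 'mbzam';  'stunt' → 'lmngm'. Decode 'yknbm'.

Compare letters: t→m is +19, i→b is +19, g→z is +19 — a constant shift. Every letter moves 19 places later in the alphabet, wrapping around z→a.
Reversing it on yknbm: y−19=f, k−19=r, n−19=u, b−19=i, m−19=t.

fruit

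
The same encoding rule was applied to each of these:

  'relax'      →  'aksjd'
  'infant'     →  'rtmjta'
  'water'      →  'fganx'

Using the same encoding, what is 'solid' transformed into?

The shifts repeat in a cycle of length 3: positions 0,1,… shift by +9, +6, +7, then the pattern repeats.
For solid: s+9=b, o+6=u, l+7=s, i+9=r, d+6=j.

busrj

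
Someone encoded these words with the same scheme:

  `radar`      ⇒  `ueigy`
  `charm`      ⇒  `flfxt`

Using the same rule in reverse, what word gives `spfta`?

In radar: r→u is +3, a→e is +4, d→i is +5, a→g is +6 — the shift increases by 1 each position. Letter i (0-indexed) is shifted by i+3, so successive shifts are 3, 4, 5, ….
Decoding spfta: s−3=p, p−4=l, f−5=a, t−6=n, a−7=t.

plant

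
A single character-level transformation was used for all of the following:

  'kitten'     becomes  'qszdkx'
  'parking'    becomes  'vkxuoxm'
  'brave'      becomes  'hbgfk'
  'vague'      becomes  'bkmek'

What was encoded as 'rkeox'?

layer

Shifts by position in kitten: pos 0: k→q (+6), pos 1: i→s (+10), pos 2: t→z (+6), pos 3: t→d (+10) — repeating every 2. The shifts repeat in a cycle of length 2: positions 0,1,… shift by +6, +10, then the pattern repeats.
Reversing it on rkeox: r−6=l, k−10=a, e−6=y, o−10=e, x−6=r.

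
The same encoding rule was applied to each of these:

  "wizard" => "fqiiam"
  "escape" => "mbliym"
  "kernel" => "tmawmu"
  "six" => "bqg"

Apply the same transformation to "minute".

vqwccm

The shift depends on letter class: consonant w→f is +9, but vowel i→q is +8. Vowels shift forward by 8 and consonants shift forward by 9.
On minute: m(cons)+9=v, i(vowel)+8=q, n(cons)+9=w, u(vowel)+8=c, t(cons)+9=c, e(vowel)+8=m.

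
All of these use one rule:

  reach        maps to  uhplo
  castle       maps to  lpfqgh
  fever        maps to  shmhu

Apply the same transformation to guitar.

dbzqpu

r(17)→u(20) and e(4)→h(7) fit y≡11x+15 (mod 26); the inverse of 11 mod 26 is 19. Each letter's alphabet position (a=0..z=25) is mapped through 11·x+15 mod 26 — an affine cipher.
On guitar: g(6)→11·6+15≡3=d; u(20)→11·20+15≡1=b; i(8)→11·8+15≡25=z; t(19)→11·19+15≡16=q; a(0)→11·0+15≡15=p; r(17)→11·17+15≡20=u (all mod 26).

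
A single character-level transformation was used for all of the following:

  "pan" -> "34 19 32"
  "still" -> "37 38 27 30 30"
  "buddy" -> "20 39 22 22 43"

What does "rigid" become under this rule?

The number is (letter's place in the alphabet, a=1) + 18.
Applying it to rigid: r=18→36, i=9→27, g=7→25, i=9→27, d=4→22.

36 27 25 27 22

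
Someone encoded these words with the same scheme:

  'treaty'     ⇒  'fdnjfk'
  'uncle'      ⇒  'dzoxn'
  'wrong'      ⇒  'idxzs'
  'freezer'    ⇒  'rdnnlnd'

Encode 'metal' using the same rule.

ynfjx

The shift depends on letter class: consonant t→f is +12, but vowel e→n is +9. The rule splits by letter class: vowels +9, consonants +12.
On metal: m(cons)+12=y, e(vowel)+9=n, t(cons)+12=f, a(vowel)+9=j, l(cons)+12=x.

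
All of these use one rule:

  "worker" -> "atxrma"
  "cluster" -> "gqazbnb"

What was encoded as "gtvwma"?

Letter i (0-indexed) is shifted by i+4, so successive shifts are 4, 5, 6, ….
Undoing it on gtvwma: g−4=c, t−5=o, v−6=p, w−7=p, m−8=e, a−9=r.

copper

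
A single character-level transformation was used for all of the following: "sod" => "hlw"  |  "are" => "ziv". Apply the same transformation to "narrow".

Each pair mirrors across the alphabet (s↔h, o↔l, d↔w): positions sum to 25. Each letter is replaced by its mirror in the alphabet: a↔z, b↔y, c↔x, and so on (the Atbash cipher).
Applying it to narrow: n↔m, a↔z, r↔i, r↔i, o↔l, w↔d.

mziild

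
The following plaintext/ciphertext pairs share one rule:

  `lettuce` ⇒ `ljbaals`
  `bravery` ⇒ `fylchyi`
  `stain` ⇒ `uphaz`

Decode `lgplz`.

seize

The output letters match the input read backwards, each shifted +7: lettuce reversed is ecuttel. Read the word backwards and shift each letter +7.
Decoding lgplz: shift back: l−7=e, g−7=z, p−7=i, l−7=e, z−7=s → ezies; then reverse → seize.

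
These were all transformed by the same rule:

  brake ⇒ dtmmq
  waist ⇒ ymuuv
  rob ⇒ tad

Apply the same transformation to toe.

vaq

Vowels shift forward by 12 and consonants shift forward by 2.
Applying it to toe: t(cons)+2=v, o(vowel)+12=a, e(vowel)+12=q.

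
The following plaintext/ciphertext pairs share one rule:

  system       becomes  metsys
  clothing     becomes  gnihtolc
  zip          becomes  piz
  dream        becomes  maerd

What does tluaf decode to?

It's just the letters in reverse order.
Reversing it on tluaf: then reverse → fault.

fault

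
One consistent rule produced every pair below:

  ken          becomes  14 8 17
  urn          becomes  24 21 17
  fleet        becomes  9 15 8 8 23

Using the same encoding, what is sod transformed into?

k is letter #11 and maps to 14: an offset of 3. The number is (letter's place in the alphabet, a=1) + 3.
For sod: s=19→22, o=15→18, d=4→7.

22 18 7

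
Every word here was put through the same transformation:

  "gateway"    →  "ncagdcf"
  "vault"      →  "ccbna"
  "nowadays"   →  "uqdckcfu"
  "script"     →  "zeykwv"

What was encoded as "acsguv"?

talent

Shifts by position in gateway: pos 0: g→n (+7), pos 1: a→c (+2), pos 2: t→a (+7), pos 3: e→g (+2) — repeating every 2. It's a Vigenère-style cipher with numeric key [7,2]: position i shifts by key[i mod 2].
Reversing it on acsguv: a−7=t, c−2=a, s−7=l, g−2=e, u−7=n, v−2=t.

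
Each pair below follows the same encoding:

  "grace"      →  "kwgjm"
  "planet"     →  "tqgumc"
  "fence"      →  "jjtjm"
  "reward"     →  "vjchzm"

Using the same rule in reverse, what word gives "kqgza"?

glass

In grace: g→k is +4, r→w is +5, a→g is +6, c→j is +7 — the shift increases by 1 each position. Letter i (0-indexed) is shifted by i+4, so successive shifts are 4, 5, 6, ….
Reversing it on kqgza: k−4=g, q−5=l, g−6=a, z−7=s, a−8=s.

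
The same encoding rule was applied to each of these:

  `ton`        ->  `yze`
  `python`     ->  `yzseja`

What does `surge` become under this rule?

prcfd

The output letters match the input read backwards, each shifted +11: ton reversed is not. Read the word backwards and shift each letter +11.
Applying it to surge: reverse → egrus; then shift: e+11=p, g+11=r, r+11=c, u+11=f, s+11=d.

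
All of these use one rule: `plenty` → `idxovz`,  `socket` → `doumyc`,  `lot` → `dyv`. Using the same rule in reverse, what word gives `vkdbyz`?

portal

The output letters match the input read backwards, each shifted +10: plenty reversed is ytnelp. Read the word backwards and shift each letter +10.
Undoing it on vkdbyz: shift back: v−10=l, k−10=a, d−10=t, b−10=r, y−10=o, z−10=p → latrop; then reverse → portal.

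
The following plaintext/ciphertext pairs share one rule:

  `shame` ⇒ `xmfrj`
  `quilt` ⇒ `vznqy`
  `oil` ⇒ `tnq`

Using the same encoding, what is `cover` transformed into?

Compare letters: s→x is +5, h→m is +5, a→f is +5 — a constant shift. Every letter moves 5 places later in the alphabet, wrapping around z→a.
For cover: c+5=h, o+5=t, v+5=a, e+5=j, r+5=w.

htajw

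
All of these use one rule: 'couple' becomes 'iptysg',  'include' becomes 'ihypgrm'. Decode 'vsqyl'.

humor

The word is reversed, then every letter is shifted forward by 4.
Reversing it on vsqyl: shift back: v−4=r, s−4=o, q−4=m, y−4=u, l−4=h → romuh; then reverse → humor.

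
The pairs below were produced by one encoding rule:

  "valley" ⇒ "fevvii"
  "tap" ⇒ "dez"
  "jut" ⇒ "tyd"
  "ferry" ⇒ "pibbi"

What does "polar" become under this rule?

zsveb

The shift depends on letter class: consonant v→f is +10, but vowel a→e is +4. The rule splits by letter class: vowels +4, consonants +10.
Applying it to polar: p(cons)+10=z, o(vowel)+4=s, l(cons)+10=v, a(vowel)+4=e, r(cons)+10=b.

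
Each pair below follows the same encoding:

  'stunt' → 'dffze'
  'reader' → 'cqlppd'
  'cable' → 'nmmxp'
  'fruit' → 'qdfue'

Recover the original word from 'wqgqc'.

lever

Shifts by position in stunt: pos 0: s→d (+11), pos 1: t→f (+12), pos 2: u→f (+11), pos 3: n→z (+12) — repeating every 2. It's a Vigenère-style cipher with numeric key [11,12]: position i shifts by key[i mod 2].
Undoing it on wqgqc: w−11=l, q−12=e, g−11=v, q−12=e, c−11=r.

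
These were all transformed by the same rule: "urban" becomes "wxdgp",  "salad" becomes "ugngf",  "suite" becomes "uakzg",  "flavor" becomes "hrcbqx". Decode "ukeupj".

second

Shifts by position in urban: pos 0: u→w (+2), pos 1: r→x (+6), pos 2: b→d (+2), pos 3: a→g (+6) — repeating every 2. The shifts repeat in a cycle of length 2: positions 0,1,… shift by +2, +6, then the pattern repeats.
Undoing it on ukeupj: u−2=s, k−6=e, e−2=c, u−6=o, p−2=n, j−6=d.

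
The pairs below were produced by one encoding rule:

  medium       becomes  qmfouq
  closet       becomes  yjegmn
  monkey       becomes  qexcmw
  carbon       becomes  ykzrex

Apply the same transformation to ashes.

kghmg

m(12)→q(16) and e(4)→m(12) fit y≡7x+10 (mod 26); the inverse of 7 mod 26 is 15. Treating letters as 0–25, the rule is x ↦ 7x + 10 (mod 26).
For ashes: a(0)→7·0+10≡10=k; s(18)→7·18+10≡6=g; h(7)→7·7+10≡7=h; e(4)→7·4+10≡12=m; s(18)→7·18+10≡6=g (all mod 26).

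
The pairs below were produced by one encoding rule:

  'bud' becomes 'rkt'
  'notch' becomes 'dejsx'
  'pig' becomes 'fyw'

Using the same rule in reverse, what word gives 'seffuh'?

Compare letters: b→r is +16, u→k is +16, d→t is +16 — a constant shift. This is a Caesar cipher with shift 16.
Reversing it on seffuh: s−16=c, e−16=o, f−16=p, f−16=p, u−16=e, h−16=r.

copper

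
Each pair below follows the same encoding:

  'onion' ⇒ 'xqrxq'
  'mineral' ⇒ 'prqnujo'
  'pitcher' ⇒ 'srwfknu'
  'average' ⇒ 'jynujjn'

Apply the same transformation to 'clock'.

The shift depends on letter class: consonant n→q is +3, but vowel o→x is +9. Two shifts are in play — +9 for a/e/i/o/u, +3 for every other letter.
On clock: c(cons)+3=f, l(cons)+3=o, o(vowel)+9=x, c(cons)+3=f, k(cons)+3=n.

foxfn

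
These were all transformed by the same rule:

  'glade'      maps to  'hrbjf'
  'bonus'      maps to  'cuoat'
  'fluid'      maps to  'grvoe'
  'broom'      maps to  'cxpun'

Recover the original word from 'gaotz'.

Shifts by position in glade: pos 0: g→h (+1), pos 1: l→r (+6), pos 2: a→b (+1), pos 3: d→j (+6) — repeating every 2. It's a Vigenère-style cipher with numeric key [1,6]: position i shifts by key[i mod 2].
Undoing it on gaotz: g−1=f, a−6=u, o−1=n, t−6=n, z−1=y.

funny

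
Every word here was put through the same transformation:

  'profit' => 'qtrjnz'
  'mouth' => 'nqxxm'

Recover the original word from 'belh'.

In profit: p→q is +1, r→t is +2, o→r is +3, f→j is +4 — the shift increases by 1 each position. The shift increases by 1 at each position, starting from +1: 1, 2, 3, ….
Undoing it on belh: b−1=a, e−2=c, l−3=i, h−4=d.

acid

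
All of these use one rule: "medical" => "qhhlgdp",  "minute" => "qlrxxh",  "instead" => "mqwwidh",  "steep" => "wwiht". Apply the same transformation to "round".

vryqh

Shifts by position in medical: pos 0: m→q (+4), pos 1: e→h (+3), pos 2: d→h (+4), pos 3: i→l (+3) — repeating every 2. The shifts repeat in a cycle of length 2: positions 0,1,… shift by +4, +3, then the pattern repeats.
For round: r+4=v, o+3=r, u+4=y, n+3=q, d+4=h.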